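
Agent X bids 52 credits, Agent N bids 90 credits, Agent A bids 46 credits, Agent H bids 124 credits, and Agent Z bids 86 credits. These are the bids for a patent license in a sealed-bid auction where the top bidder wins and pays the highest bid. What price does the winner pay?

Sorted high to low: Agent H 124 credits > Agent N 90 credits > Agent Z 86 credits > Agent X 52 credits > Agent A 46 credits.
Agent H is the highest bidder, so Agent H wins.
Under the first-price rule, the price is the highest bid: 124 credits.

The winner pays 124 credits.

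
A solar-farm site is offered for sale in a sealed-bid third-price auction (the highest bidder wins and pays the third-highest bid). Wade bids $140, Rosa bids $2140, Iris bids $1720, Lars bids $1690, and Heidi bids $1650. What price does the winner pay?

$1690

Bids in descending order: Rosa $2140, then Iris $1720, then Lars $1690, then Heidi $1650, then Wade $140.
Rosa is the highest bidder, so Rosa wins.
Under the third-price rule, the price is the third-highest bid: $1690.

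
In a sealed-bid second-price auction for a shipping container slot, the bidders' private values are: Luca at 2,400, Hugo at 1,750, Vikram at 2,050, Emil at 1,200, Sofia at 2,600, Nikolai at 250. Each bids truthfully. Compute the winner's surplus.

Surplus = 200.

Ranking the bids: Sofia 2,600, then Luca 2,400, then Vikram 2,050, then Hugo 1,750, then Emil 1,200, then Nikolai 250.
Sofia wins with the top bid and pays the second-highest, 2,400.
Surplus = 2,600 − 2,400 = 200.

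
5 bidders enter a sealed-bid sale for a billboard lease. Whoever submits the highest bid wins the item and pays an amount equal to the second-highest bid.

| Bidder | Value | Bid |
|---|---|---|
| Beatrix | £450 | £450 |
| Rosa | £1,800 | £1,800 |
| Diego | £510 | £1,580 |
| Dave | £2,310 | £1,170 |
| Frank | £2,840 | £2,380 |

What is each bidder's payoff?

Bids in descending order: Frank £2,380, then Rosa £1,800, then Diego £1,580, then Dave £1,170, then Beatrix £450.
Frank has the top bid and wins; the price is the second-highest bid, £1,800.
Frank's payoff = £2,840 − £1,800 = £1,040. All other bidders lose, so their payoff is 0.

Beatrix £0, Rosa £0, Diego £0, Dave £0, Frank £1,040.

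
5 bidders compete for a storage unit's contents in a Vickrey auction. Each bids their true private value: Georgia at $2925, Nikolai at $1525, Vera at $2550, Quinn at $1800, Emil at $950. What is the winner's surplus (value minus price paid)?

$375

Sorted high to low: Georgia $2925, then Vera $2550, then Quinn $1800, then Nikolai $1525, then Emil $950.
Georgia wins with the top bid and pays the second-highest, $2550.
Surplus = $2925 − $2550 = $375.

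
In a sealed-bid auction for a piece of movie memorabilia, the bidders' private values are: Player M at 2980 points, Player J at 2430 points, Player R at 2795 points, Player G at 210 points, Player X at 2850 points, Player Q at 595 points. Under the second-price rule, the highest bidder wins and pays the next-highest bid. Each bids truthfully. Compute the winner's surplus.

Ordered from highest: Player M 2980 points > Player X 2850 points > Player R 2795 points > Player J 2430 points > Player Q 595 points > Player G 210 points.
Player M wins with the top bid and pays the second-highest, 2850 points.
Surplus = 2980 points − 2850 points = 130 points.

Surplus = 130 points.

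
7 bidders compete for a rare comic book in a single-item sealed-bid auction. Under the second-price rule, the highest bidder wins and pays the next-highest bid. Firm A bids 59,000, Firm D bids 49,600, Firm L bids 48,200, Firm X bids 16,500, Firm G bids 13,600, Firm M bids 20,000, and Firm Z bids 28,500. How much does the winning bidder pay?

Price paid: 49,600.

Ordered from highest: Firm A 59,000; Firm D 49,600; Firm L 48,200; Firm Z 28,500; Firm M 20,000; Firm X 16,500; Firm G 13,600.
Firm A has the highest bid, so Firm A wins.
The second-highest bid is 49,600, so that is what Firm A pays.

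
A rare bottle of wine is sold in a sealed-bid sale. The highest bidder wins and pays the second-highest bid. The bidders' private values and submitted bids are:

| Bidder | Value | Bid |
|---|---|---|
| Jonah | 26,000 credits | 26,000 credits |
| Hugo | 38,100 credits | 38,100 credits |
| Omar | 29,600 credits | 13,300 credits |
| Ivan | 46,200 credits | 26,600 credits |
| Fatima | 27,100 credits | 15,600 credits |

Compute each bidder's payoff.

Jonah 0 credits, Hugo 11,500 credits, Omar 0 credits, Ivan 0 credits, Fatima 0 credits.

Ranking the bids: Hugo 38,100 credits; Ivan 26,600 credits; Jonah 26,000 credits; Fatima 15,600 credits; Omar 13,300 credits.
Hugo has the top bid and wins; the price is the second-highest bid, 26,600 credits.
Hugo's payoff = 38,100 credits − 26,600 credits = 11,500 credits. All other bidders lose, so their payoff is 0.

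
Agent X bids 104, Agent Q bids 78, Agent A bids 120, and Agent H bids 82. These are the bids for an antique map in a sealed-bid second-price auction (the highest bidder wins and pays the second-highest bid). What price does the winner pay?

Price paid: 104.

Bids in descending order: Agent A 120 > Agent X 104 > Agent H 82 > Agent Q 78.
Agent A is the highest bidder, so Agent A wins.
Under the second-price rule, the price is the second-highest bid: 104.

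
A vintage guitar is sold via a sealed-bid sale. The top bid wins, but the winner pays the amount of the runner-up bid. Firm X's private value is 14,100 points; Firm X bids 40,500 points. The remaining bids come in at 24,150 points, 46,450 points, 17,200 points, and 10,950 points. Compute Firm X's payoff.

Highest competing bid: 46,450 points.
Firm X's bid 40,500 points is not the highest, so Firm X loses, pays nothing, and earns zero payoff.

Firm X's payoff: 0 points.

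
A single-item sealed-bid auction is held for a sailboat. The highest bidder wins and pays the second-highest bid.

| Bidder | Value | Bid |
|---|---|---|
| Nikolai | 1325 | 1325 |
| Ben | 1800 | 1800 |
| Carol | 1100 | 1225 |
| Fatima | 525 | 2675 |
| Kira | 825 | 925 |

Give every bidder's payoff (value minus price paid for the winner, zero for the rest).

Payoffs: Nikolai 0, Ben 0, Carol 0, Fatima -1275, Kira 0.

Ranking the bids: Fatima 2675; Ben 1800; Nikolai 1325; Carol 1225; Kira 925.
Fatima has the top bid and wins; the price is the second-highest bid, 1800.
Fatima's payoff = 525 − 1800 = -1275. All other bidders lose, so their payoff is 0.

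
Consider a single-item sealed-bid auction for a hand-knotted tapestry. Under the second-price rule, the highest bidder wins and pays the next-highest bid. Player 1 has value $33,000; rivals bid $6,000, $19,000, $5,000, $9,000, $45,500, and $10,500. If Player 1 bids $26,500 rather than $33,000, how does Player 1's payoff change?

Change in payoff: $0.

The highest competing bid is $45,500.
Bidding truthfully at $33,000: the top bid is $45,500 (a rival), so Player 1 loses. Payoff = $0.
Bidding $26,500: the top bid is $45,500 (a rival), so Player 1 loses. Payoff = $0.
Change = $0 − $0 = $0.
The bid only affects whether you win, not the price — here both bids land on the same side of the top rival bid, so the deviation is payoff-neutral.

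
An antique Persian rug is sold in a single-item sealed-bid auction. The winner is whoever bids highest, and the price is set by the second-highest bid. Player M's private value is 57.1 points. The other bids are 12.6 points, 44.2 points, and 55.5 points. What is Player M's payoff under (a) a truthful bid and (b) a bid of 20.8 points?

The highest competing bid is 55.5 points.
Bidding truthfully at 57.1 points: Player M has the top bid, wins, and pays the second-highest bid 55.5 points. Payoff = 57.1 points − 55.5 points = 1.6 points.
Bidding 20.8 points: the top bid is 55.5 points (a rival), so Player M loses. Payoff = 0.0 points.
This is the dominant-strategy logic: truthful bidding weakly beats any alternative.

Truthful: 1.6 points; alternative: 0.0 points.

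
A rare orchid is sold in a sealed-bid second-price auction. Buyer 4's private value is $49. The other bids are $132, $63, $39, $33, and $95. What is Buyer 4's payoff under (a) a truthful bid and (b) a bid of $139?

The highest competing bid is $132.
Bidding truthfully at $49: the top bid is $132 (a rival), so Buyer 4 loses. Payoff = $0.
Bidding $139: Buyer 4 has the top bid, wins, and pays the second-highest bid $132. Payoff = $49 − $132 = -$83.
This is the dominant-strategy logic: truthful bidding weakly beats any alternative.

(a) $0  (b) -$83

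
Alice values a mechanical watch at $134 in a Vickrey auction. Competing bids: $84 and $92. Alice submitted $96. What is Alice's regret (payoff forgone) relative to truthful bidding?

$0

The highest competing bid is $92.
Bidding truthfully at $134: Alice has the top bid, wins, and pays the second-highest bid $92. Payoff = $134 − $92 = $42.
Bidding $96: Alice has the top bid, wins, and pays the second-highest bid $92. Payoff = $134 − $92 = $42.
Regret = truthful payoff − actual payoff = $42 − $42 = $0.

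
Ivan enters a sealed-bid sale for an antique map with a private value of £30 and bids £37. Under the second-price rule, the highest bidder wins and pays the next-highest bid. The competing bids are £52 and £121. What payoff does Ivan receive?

Highest competing bid: £121.
Ivan's bid £37 is not the highest, so Ivan loses, pays nothing, and earns zero payoff.

£0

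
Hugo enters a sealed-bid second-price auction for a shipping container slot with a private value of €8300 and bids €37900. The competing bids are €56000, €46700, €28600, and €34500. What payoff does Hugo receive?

Payoff = €0.

Highest competing bid: €56000.
Hugo's bid €37900 is not the highest, so Hugo loses, pays nothing, and earns zero payoff.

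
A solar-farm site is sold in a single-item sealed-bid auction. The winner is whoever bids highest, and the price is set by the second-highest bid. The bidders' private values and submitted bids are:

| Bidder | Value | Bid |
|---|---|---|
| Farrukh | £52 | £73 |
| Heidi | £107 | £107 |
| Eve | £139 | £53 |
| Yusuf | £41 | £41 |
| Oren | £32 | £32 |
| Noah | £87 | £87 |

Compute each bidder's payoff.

Ordered from highest: Heidi £107 > Noah £87 > Farrukh £73 > Eve £53 > Yusuf £41 > Oren £32.
Heidi has the top bid and wins; the price is the second-highest bid, £87.
Heidi's payoff = £107 − £87 = £20. All other bidders lose, so their payoff is 0.

Payoffs: Farrukh £0, Heidi £20, Eve £0, Yusuf £0, Oren £0, Noah £0.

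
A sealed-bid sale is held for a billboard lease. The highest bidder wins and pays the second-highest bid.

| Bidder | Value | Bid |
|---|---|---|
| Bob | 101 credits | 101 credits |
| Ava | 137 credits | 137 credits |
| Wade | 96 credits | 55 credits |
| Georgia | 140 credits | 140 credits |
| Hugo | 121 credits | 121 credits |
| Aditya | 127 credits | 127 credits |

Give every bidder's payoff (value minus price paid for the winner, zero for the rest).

Bids in descending order: Georgia 140 credits; Ava 137 credits; Aditya 127 credits; Hugo 121 credits; Bob 101 credits; Wade 55 credits.
Georgia has the top bid and wins; the price is the second-highest bid, 137 credits.
Georgia's payoff = 140 credits − 137 credits = 3 credits. All other bidders lose, so their payoff is 0.

Bob 0 credits, Ava 0 credits, Wade 0 credits, Georgia 3 credits, Hugo 0 credits, Aditya 0 credits.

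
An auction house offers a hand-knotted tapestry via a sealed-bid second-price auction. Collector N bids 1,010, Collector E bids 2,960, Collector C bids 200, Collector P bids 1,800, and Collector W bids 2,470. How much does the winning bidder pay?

2,470

Bids in descending order: Collector E 2,960, then Collector W 2,470, then Collector P 1,800, then Collector N 1,010, then Collector C 200.
Collector E has the highest bid, so Collector E wins.
The second-highest bid is 2,470, so that is what Collector E pays.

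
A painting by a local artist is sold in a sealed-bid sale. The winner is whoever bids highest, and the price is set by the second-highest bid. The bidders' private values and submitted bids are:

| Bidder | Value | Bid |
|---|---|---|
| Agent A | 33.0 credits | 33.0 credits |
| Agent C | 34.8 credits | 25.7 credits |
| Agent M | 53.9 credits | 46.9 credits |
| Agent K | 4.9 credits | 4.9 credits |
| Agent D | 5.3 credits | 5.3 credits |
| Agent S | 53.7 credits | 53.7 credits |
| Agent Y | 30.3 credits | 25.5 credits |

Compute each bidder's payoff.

Ranking the bids: Agent S 53.7 credits > Agent M 46.9 credits > Agent A 33.0 credits > Agent C 25.7 credits > Agent Y 25.5 credits > Agent D 5.3 credits > Agent K 4.9 credits.
Agent S has the top bid and wins; the price is the second-highest bid, 46.9 credits.
Agent S's payoff = 53.7 credits − 46.9 credits = 6.8 credits. All other bidders lose, so their payoff is 0.

Payoffs: Agent A 0.0 credits, Agent C 0.0 credits, Agent M 0.0 credits, Agent K 0.0 credits, Agent D 0.0 credits, Agent S 6.8 credits, Agent Y 0.0 credits.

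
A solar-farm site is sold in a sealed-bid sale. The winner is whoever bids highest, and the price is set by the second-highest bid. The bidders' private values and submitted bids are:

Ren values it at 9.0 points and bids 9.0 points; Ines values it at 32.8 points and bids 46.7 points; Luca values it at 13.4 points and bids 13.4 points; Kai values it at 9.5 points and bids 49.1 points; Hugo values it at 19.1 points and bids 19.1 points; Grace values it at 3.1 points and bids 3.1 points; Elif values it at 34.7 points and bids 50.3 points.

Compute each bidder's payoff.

Sorted high to low: Elif 50.3 points > Kai 49.1 points > Ines 46.7 points > Hugo 19.1 points > Luca 13.4 points > Ren 9.0 points > Grace 3.1 points.
Elif has the top bid and wins; the price is the second-highest bid, 49.1 points.
Elif's payoff = 34.7 points − 49.1 points = -14.4 points. All other bidders lose, so their payoff is 0.

Ren 0.0 points, Ines 0.0 points, Luca 0.0 points, Kai 0.0 points, Hugo 0.0 points, Grace 0.0 points, Elif -14.4 points.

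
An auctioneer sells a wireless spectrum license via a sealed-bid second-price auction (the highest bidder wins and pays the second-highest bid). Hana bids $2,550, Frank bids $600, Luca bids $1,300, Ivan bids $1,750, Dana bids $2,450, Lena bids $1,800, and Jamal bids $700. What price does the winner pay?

The winner pays $2,450.

Ordered from highest: Hana $2,550; Dana $2,450; Lena $1,800; Ivan $1,750; Luca $1,300; Jamal $700; Frank $600.
Hana is the highest bidder, so Hana wins.
Under the second-price rule, the price is the second-highest bid: $2,450.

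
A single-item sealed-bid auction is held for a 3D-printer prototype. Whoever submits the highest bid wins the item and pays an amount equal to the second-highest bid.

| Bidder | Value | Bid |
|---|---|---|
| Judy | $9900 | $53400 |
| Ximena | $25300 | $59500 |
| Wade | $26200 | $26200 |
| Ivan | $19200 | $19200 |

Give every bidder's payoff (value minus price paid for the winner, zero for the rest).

Judy $0, Ximena -$28100, Wade $0, Ivan $0.

Ranking the bids: Ximena $59500 > Judy $53400 > Wade $26200 > Ivan $19200.
Ximena has the top bid and wins; the price is the second-highest bid, $53400.
Ximena's payoff = $25300 − $53400 = -$28100. All other bidders lose, so their payoff is 0.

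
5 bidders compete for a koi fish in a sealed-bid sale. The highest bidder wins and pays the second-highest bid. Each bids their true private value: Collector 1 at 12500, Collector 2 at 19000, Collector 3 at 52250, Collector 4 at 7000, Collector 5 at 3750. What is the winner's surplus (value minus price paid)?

Sorted high to low: Collector 3 52250 > Collector 2 19000 > Collector 1 12500 > Collector 4 7000 > Collector 5 3750.
Collector 3 wins with the top bid and pays the second-highest, 19000.
Surplus = 52250 − 19000 = 33250.

33250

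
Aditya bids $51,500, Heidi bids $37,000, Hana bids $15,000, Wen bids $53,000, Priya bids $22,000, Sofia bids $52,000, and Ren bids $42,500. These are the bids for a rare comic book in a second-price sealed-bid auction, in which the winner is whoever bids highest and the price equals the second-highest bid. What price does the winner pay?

Ordered from highest: Wen $53,000 > Sofia $52,000 > Aditya $51,500 > Ren $42,500 > Heidi $37,000 > Priya $22,000 > Hana $15,000.
Wen is the highest bidder, so Wen wins.
Under the second-price rule, the price is the second-highest bid: $52,000.

Price paid: $52,000.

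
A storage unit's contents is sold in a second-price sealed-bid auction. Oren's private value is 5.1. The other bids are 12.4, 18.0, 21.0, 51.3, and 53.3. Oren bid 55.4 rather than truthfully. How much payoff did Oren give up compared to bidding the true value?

The highest competing bid is 53.3.
Bidding truthfully at 5.1: the top bid is 53.3 (a rival), so Oren loses. Payoff = 0.0.
Bidding 55.4: Oren has the top bid, wins, and pays the second-highest bid 53.3. Payoff = 5.1 − 53.3 = -48.2.
Regret = truthful payoff − actual payoff = 0.0 − -48.2 = 48.2.

48.2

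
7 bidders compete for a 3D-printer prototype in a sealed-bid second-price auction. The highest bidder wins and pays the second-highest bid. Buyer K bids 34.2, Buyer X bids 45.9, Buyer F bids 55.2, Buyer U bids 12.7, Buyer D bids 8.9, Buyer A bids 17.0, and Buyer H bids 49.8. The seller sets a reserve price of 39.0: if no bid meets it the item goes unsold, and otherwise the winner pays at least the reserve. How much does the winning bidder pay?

The winner pays 49.8.

Bids in descending order: Buyer F 55.2, then Buyer H 49.8, then Buyer X 45.9, then Buyer K 34.2, then Buyer A 17.0, then Buyer U 12.7, then Buyer D 8.9.
Buyer F has the highest bid, so Buyer F wins.
The second-highest bid is 49.8, which exceeds the reserve, so that sets the price.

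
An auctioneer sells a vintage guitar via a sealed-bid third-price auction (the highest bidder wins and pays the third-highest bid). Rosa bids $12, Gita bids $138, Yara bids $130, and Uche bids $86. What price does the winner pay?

The winner pays $86.

Ranking the bids: Gita $138, then Yara $130, then Uche $86, then Rosa $12.
Gita is the highest bidder, so Gita wins.
Under the third-price rule, the price is the third-highest bid: $86.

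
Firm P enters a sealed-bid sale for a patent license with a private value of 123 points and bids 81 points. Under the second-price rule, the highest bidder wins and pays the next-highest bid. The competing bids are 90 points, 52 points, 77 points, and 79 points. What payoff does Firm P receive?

Highest competing bid: 90 points.
Firm P's bid 81 points is not the highest, so Firm P loses, pays nothing, and earns zero payoff.

Firm P's payoff: 0 points.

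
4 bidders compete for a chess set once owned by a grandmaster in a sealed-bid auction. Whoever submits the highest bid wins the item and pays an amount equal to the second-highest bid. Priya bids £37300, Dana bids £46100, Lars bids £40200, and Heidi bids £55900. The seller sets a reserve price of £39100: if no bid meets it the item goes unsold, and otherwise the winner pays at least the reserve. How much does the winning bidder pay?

Sorted high to low: Heidi £55900; Dana £46100; Lars £40200; Priya £37300.
Heidi has the highest bid, so Heidi wins.
The second-highest bid is £46100, which exceeds the reserve, so that sets the price.

Price paid: £46100.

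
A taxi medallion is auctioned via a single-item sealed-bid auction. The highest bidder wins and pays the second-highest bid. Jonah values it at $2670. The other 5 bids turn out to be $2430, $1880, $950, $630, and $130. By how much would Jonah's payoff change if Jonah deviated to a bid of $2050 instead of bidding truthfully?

The highest competing bid is $2430.
Bidding truthfully at $2670: Jonah has the top bid, wins, and pays the second-highest bid $2430. Payoff = $2670 − $2430 = $240.
Bidding $2050: the top bid is $2430 (a rival), so Jonah loses. Payoff = $0.
Change = $0 − $240 = -$240.

-$240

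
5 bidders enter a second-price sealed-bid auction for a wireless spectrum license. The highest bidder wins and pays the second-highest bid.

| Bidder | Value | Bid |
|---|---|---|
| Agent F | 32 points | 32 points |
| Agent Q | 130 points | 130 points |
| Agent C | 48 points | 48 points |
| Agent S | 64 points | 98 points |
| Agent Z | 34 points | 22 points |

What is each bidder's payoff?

Payoffs: Agent F 0 points, Agent Q 32 points, Agent C 0 points, Agent S 0 points, Agent Z 0 points.

Ranking the bids: Agent Q 130 points, then Agent S 98 points, then Agent C 48 points, then Agent F 32 points, then Agent Z 22 points.
Agent Q has the top bid and wins; the price is the second-highest bid, 98 points.
Agent Q's payoff = 130 points − 98 points = 32 points. All other bidders lose, so their payoff is 0.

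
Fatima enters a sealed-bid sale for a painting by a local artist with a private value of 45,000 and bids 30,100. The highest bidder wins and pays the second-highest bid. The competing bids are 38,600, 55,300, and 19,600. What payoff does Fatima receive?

Highest competing bid: 55,300.
Fatima's bid 30,100 is not the highest, so Fatima loses, pays nothing, and earns zero payoff.

Payoff = 0.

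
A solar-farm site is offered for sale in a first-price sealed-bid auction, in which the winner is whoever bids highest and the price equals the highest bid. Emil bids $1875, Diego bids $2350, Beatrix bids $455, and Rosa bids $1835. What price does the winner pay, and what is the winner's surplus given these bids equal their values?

Ordered from highest: Diego $2350; Emil $1875; Rosa $1835; Beatrix $455.
Diego is the highest bidder, so Diego wins.
Under the first-price rule, the price is the highest bid: $2350.
Surplus = $2350 − $2350 = $0.

The winner pays $2350 for a surplus of $0.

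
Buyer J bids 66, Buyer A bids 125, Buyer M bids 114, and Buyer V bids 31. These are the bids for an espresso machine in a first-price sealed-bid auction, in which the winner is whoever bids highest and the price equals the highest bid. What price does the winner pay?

Ordered from highest: Buyer A 125; Buyer M 114; Buyer J 66; Buyer V 31.
Buyer A is the highest bidder, so Buyer A wins.
Under the first-price rule, the price is the highest bid: 125.

Price paid: 125.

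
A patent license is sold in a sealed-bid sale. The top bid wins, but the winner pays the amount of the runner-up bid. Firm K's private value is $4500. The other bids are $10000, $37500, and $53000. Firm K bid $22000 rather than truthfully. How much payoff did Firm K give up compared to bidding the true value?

The highest competing bid is $53000.
Bidding truthfully at $4500: the top bid is $53000 (a rival), so Firm K loses. Payoff = $0.
Bidding $22000: the top bid is $53000 (a rival), so Firm K loses. Payoff = $0.
Regret = truthful payoff − actual payoff = $0 − $0 = $0.
The bid only affects whether you win, not the price — here both bids land on the same side of the top rival bid, so the deviation is payoff-neutral.

Regret: $0.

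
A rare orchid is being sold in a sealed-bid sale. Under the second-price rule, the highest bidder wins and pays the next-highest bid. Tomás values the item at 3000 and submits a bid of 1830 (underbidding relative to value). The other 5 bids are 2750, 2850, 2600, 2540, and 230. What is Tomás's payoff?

Highest competing bid: 2850.
Tomás's bid 1830 is not the highest, so Tomás loses, pays nothing, and earns zero payoff.

Tomás's payoff: 0.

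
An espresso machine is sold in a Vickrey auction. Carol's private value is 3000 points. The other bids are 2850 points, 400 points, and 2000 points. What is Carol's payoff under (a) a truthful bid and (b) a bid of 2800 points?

The highest competing bid is 2850 points.
Bidding truthfully at 3000 points: Carol has the top bid, wins, and pays the second-highest bid 2850 points. Payoff = 3000 points − 2850 points = 150 points.
Bidding 2800 points: the top bid is 2850 points (a rival), so Carol loses. Payoff = 0 points.
Deviating from a truthful bid can only lose payoff in a second-price auction — never gain.

(a) 150 points  (b) 0 points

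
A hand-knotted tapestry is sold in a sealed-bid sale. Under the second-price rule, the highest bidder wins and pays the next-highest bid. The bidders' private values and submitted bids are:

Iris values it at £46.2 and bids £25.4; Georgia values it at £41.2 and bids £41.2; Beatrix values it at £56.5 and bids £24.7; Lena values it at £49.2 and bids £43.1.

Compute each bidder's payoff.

Sorted high to low: Lena £43.1, then Georgia £41.2, then Iris £25.4, then Beatrix £24.7.
Lena has the top bid and wins; the price is the second-highest bid, £41.2.
Lena's payoff = £49.2 − £41.2 = £8.0. All other bidders lose, so their payoff is 0.

Iris £0.0, Georgia £0.0, Beatrix £0.0, Lena £8.0.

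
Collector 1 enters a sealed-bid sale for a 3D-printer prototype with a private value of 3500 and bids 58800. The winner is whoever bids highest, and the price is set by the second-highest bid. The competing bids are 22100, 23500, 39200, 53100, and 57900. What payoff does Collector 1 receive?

Highest competing bid: 57900.
Collector 1's bid 58800 is the highest overall, so Collector 1 wins and pays the second-highest bid, 57900.
Payoff = value − price = 3500 − 57900 = -54400.

-54400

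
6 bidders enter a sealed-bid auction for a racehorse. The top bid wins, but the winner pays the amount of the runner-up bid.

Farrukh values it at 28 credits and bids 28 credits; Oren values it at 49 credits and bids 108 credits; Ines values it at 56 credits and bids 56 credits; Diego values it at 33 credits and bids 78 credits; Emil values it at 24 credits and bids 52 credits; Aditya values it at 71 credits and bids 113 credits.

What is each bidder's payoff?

Farrukh 0 credits, Oren 0 credits, Ines 0 credits, Diego 0 credits, Emil 0 credits, Aditya -37 credits.

Ordered from highest: Aditya 113 credits > Oren 108 credits > Diego 78 credits > Ines 56 credits > Emil 52 credits > Farrukh 28 credits.
Aditya has the top bid and wins; the price is the second-highest bid, 108 credits.
Aditya's payoff = 71 credits − 108 credits = -37 credits. All other bidders lose, so their payoff is 0.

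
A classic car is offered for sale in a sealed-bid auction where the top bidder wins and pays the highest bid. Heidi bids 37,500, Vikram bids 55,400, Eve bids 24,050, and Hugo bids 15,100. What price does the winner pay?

55,400

Bids in descending order: Vikram 55,400; Heidi 37,500; Eve 24,050; Hugo 15,100.
Vikram is the highest bidder, so Vikram wins.
Under the first-price rule, the price is the highest bid: 55,400.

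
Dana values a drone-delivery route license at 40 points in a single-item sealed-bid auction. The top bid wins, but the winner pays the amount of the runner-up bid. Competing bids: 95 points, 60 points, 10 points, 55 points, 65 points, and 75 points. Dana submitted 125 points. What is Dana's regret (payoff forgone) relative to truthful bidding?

The highest competing bid is 95 points.
Bidding truthfully at 40 points: the top bid is 95 points (a rival), so Dana loses. Payoff = 0 points.
Bidding 125 points: Dana has the top bid, wins, and pays the second-highest bid 95 points. Payoff = 40 points − 95 points = -55 points.
Regret = truthful payoff − actual payoff = 0 points − -55 points = 55 points.

55 points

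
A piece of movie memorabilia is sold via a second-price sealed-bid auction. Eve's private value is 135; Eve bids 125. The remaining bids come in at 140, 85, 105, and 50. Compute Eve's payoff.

Highest competing bid: 140.
Eve's bid 125 is not the highest, so Eve loses, pays nothing, and earns zero payoff.

Payoff = 0.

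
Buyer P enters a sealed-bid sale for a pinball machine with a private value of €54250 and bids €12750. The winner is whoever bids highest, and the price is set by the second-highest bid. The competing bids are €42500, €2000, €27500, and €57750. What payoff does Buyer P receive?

Buyer P's payoff: €0.

Highest competing bid: €57750.
Buyer P's bid €12750 is not the highest, so Buyer P loses, pays nothing, and earns zero payoff.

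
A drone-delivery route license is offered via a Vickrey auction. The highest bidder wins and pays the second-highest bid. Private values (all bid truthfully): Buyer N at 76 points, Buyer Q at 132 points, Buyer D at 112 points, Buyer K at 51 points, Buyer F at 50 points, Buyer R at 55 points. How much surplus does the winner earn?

20 points

Bids in descending order: Buyer Q 132 points, then Buyer D 112 points, then Buyer N 76 points, then Buyer R 55 points, then Buyer K 51 points, then Buyer F 50 points.
Buyer Q wins with the top bid and pays the second-highest, 112 points.
Surplus = 132 points − 112 points = 20 points.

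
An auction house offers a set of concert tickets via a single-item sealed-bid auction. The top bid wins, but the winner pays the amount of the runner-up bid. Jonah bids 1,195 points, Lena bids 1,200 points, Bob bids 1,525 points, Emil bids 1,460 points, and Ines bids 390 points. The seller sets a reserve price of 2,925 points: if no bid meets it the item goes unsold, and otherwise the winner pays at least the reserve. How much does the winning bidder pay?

Bids in descending order: Bob 1,525 points, then Emil 1,460 points, then Lena 1,200 points, then Jonah 1,195 points, then Ines 390 points.
The top bid 1,525 points is below the reserve 2,925 points, so the item goes unsold and nothing is paid.

unsold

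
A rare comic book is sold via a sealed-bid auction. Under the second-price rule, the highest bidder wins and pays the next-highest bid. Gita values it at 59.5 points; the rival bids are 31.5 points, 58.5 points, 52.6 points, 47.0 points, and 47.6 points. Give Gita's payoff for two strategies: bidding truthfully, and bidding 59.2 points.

The highest competing bid is 58.5 points.
Bidding truthfully at 59.5 points: Gita has the top bid, wins, and pays the second-highest bid 58.5 points. Payoff = 59.5 points − 58.5 points = 1.0 points.
Bidding 59.2 points: Gita has the top bid, wins, and pays the second-highest bid 58.5 points. Payoff = 59.5 points − 58.5 points = 1.0 points.

(a) 1.0 points  (b) 1.0 points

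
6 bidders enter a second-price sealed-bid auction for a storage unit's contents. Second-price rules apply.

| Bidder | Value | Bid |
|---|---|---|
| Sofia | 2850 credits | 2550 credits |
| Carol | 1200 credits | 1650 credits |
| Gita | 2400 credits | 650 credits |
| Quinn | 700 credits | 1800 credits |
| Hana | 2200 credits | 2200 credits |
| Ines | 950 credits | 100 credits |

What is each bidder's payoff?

Ordered from highest: Sofia 2550 credits; Hana 2200 credits; Quinn 1800 credits; Carol 1650 credits; Gita 650 credits; Ines 100 credits.
Sofia has the top bid and wins; the price is the second-highest bid, 2200 credits.
Sofia's payoff = 2850 credits − 2200 credits = 650 credits. All other bidders lose, so their payoff is 0.

Sofia 650 credits, Carol 0 credits, Gita 0 credits, Quinn 0 credits, Hana 0 credits, Ines 0 credits.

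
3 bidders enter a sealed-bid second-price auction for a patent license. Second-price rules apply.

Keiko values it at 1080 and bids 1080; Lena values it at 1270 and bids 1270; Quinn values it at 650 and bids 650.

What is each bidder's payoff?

Bids in descending order: Lena 1270; Keiko 1080; Quinn 650.
Lena has the top bid and wins; the price is the second-highest bid, 1080.
Lena's payoff = 1270 − 1080 = 190. All other bidders lose, so their payoff is 0.

Keiko 0, Lena 190, Quinn 0.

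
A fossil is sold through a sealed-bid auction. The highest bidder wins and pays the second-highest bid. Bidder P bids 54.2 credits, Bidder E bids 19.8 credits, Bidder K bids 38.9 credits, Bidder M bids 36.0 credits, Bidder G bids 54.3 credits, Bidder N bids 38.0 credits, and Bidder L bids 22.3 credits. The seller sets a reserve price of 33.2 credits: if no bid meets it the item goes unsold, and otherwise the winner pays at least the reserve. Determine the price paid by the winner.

Sorted high to low: Bidder G 54.3 credits > Bidder P 54.2 credits > Bidder K 38.9 credits > Bidder N 38.0 credits > Bidder M 36.0 credits > Bidder L 22.3 credits > Bidder E 19.8 credits.
Bidder G has the highest bid, so Bidder G wins.
The second-highest bid is 54.2 credits, which exceeds the reserve, so that sets the price.

54.2 credits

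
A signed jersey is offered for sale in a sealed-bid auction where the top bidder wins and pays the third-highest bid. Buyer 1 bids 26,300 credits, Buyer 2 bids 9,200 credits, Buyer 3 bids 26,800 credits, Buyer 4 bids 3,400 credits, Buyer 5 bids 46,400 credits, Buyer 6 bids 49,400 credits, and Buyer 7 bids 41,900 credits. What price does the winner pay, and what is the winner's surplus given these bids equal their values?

Ordered from highest: Buyer 6 49,400 credits, then Buyer 5 46,400 credits, then Buyer 7 41,900 credits, then Buyer 3 26,800 credits, then Buyer 1 26,300 credits, then Buyer 2 9,200 credits, then Buyer 4 3,400 credits.
Buyer 6 is the highest bidder, so Buyer 6 wins.
Under the third-price rule, the price is the third-highest bid: 41,900 credits.
Surplus = 49,400 credits − 41,900 credits = 7,500 credits.

The winner pays 41,900 credits for a surplus of 7,500 credits.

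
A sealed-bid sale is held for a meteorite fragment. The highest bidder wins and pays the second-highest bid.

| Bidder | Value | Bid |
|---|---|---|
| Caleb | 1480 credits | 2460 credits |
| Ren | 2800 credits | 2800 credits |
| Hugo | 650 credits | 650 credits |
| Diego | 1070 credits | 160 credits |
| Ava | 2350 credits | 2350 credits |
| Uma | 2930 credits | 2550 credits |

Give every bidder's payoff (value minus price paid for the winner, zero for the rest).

Caleb 0 credits, Ren 250 credits, Hugo 0 credits, Diego 0 credits, Ava 0 credits, Uma 0 credits.

Ordered from highest: Ren 2800 credits; Uma 2550 credits; Caleb 2460 credits; Ava 2350 credits; Hugo 650 credits; Diego 160 credits.
Ren has the top bid and wins; the price is the second-highest bid, 2550 credits.
Ren's payoff = 2800 credits − 2550 credits = 250 credits. All other bidders lose, so their payoff is 0.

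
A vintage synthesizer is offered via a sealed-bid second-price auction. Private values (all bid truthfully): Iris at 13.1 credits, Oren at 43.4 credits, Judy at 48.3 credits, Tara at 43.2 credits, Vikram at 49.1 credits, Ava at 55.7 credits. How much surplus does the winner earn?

Ordered from highest: Ava 55.7 credits; Vikram 49.1 credits; Judy 48.3 credits; Oren 43.4 credits; Tara 43.2 credits; Iris 13.1 credits.
Ava wins with the top bid and pays the second-highest, 49.1 credits.
Surplus = 55.7 credits − 49.1 credits = 6.6 credits.

6.6 credits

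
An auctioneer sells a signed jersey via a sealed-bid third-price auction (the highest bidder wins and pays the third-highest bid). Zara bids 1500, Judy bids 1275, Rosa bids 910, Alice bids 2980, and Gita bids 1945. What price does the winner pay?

Price paid: 1500.

Sorted high to low: Alice 2980; Gita 1945; Zara 1500; Judy 1275; Rosa 910.
Alice is the highest bidder, so Alice wins.
Under the third-price rule, the price is the third-highest bid: 1500.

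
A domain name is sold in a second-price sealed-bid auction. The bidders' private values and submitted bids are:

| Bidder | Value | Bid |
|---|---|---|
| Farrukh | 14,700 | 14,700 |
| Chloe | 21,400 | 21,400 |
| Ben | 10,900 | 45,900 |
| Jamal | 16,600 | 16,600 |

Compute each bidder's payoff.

Sorted high to low: Ben 45,900; Chloe 21,400; Jamal 16,600; Farrukh 14,700.
Ben has the top bid and wins; the price is the second-highest bid, 21,400.
Ben's payoff = 10,900 − 21,400 = -10,500. All other bidders lose, so their payoff is 0.

Payoffs: Farrukh 0, Chloe 0, Ben -10,500, Jamal 0.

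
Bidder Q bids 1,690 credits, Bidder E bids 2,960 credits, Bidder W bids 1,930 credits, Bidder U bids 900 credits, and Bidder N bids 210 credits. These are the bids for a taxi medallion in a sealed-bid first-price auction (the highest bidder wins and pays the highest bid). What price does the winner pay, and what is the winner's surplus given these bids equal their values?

Ranking the bids: Bidder E 2,960 credits > Bidder W 1,930 credits > Bidder Q 1,690 credits > Bidder U 900 credits > Bidder N 210 credits.
Bidder E is the highest bidder, so Bidder E wins.
Under the first-price rule, the price is the highest bid: 2,960 credits.
Surplus = 2,960 credits − 2,960 credits = 0 credits.

The winner pays 2,960 credits for a surplus of 0 credits.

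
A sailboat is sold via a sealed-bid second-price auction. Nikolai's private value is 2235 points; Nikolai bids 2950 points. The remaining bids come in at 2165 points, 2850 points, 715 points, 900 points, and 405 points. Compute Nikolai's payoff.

-615 points

Highest competing bid: 2850 points.
Nikolai's bid 2950 points is the highest overall, so Nikolai wins and pays the second-highest bid, 2850 points.
Payoff = value − price = 2235 points − 2850 points = -615 points.
Overbidding won the item at a price above value — truthful bidding would have avoided this loss.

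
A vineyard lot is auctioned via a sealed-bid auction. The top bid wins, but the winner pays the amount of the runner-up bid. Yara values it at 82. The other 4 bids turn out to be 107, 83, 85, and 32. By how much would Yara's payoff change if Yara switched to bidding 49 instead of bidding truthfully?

0

The highest competing bid is 107.
Bidding truthfully at 82: the top bid is 107 (a rival), so Yara loses. Payoff = 0.
Bidding 49: the top bid is 107 (a rival), so Yara loses. Payoff = 0.
Change = 0 − 0 = 0.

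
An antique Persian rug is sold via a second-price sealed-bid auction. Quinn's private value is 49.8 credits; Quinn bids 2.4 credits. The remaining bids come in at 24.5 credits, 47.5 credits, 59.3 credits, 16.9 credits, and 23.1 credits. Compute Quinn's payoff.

Payoff = 0.0 credits.

Highest competing bid: 59.3 credits.
Quinn's bid 2.4 credits is not the highest, so Quinn loses, pays nothing, and earns zero payoff.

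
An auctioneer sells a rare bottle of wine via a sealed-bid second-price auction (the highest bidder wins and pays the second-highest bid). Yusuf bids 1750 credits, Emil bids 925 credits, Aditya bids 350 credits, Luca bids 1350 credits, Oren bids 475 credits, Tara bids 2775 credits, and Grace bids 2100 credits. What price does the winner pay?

Price paid: 2100 credits.

Bids in descending order: Tara 2775 credits, then Grace 2100 credits, then Yusuf 1750 credits, then Luca 1350 credits, then Emil 925 credits, then Oren 475 credits, then Aditya 350 credits.
Tara is the highest bidder, so Tara wins.
Under the second-price rule, the price is the second-highest bid: 2100 credits.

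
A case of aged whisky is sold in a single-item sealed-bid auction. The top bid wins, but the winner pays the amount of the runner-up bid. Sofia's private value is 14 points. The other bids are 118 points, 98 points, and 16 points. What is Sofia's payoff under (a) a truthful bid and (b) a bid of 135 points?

Truthful: 0 points; alternative: -104 points.

The highest competing bid is 118 points.
Bidding truthfully at 14 points: the top bid is 118 points (a rival), so Sofia loses. Payoff = 0 points.
Bidding 135 points: Sofia has the top bid, wins, and pays the second-highest bid 118 points. Payoff = 14 points − 118 points = -104 points.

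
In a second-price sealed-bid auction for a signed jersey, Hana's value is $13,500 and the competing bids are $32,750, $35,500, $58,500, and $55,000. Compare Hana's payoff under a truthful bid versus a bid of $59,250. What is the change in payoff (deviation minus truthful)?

The highest competing bid is $58,500.
Bidding truthfully at $13,500: the top bid is $58,500 (a rival), so Hana loses. Payoff = $0.
Bidding $59,250: Hana has the top bid, wins, and pays the second-highest bid $58,500. Payoff = $13,500 − $58,500 = -$45,000.
Change = -$45,000 − $0 = -$45,000.

Change in payoff: -$45,000.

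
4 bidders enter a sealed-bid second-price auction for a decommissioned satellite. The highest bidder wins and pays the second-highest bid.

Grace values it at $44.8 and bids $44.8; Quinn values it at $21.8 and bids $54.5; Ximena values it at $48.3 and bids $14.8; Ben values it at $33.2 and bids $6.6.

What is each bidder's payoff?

Payoffs: Grace $0.0, Quinn -$23.0, Ximena $0.0, Ben $0.0.

Ranking the bids: Quinn $54.5; Grace $44.8; Ximena $14.8; Ben $6.6.
Quinn has the top bid and wins; the price is the second-highest bid, $44.8.
Quinn's payoff = $21.8 − $44.8 = -$23.0. All other bidders lose, so their payoff is 0.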